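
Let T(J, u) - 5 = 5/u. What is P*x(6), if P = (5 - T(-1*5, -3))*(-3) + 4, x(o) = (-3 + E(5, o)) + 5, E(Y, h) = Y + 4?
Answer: -11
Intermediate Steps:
E(Y, h) = 4 + Y
x(o) = 11 (x(o) = (-3 + (4 + 5)) + 5 = (-3 + 9) + 5 = 6 + 5 = 11)
T(J, u) = 5 + 5/u
P = -1 (P = (5 - (5 + 5/(-3)))*(-3) + 4 = (5 - (5 + 5*(-1/3)))*(-3) + 4 = (5 - (5 - 5/3))*(-3) + 4 = (5 - 1*10/3)*(-3) + 4 = (5 - 10/3)*(-3) + 4 = (5/3)*(-3) + 4 = -5 + 4 = -1)
P*x(6) = -1*11 = -11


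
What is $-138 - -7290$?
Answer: $7152$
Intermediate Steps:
$-138 - -7290 = -138 + 7290 = 7152$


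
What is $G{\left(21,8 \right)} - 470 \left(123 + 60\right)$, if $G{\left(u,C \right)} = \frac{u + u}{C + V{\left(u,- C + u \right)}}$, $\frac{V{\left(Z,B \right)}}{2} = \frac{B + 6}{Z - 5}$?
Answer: $- \frac{7138494}{83} \approx -86006.0$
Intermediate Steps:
$V{\left(Z,B \right)} = \frac{2 \left(6 + B\right)}{-5 + Z}$ ($V{\left(Z,B \right)} = 2 \frac{B + 6}{Z - 5} = 2 \frac{6 + B}{-5 + Z} = \frac{2 \left(6 + B\right)}{-5 + Z}$)
$G{\left(u,C \right)} = \frac{2 u}{C + \frac{2 \left(6 + u - C\right)}{-5 + u}}$ ($G{\left(u,C \right)} = \frac{u + u}{C + \frac{2 \left(6 - \left(C - u\right)\right)}{-5 + u}} = \frac{2 u}{C + \frac{2 \left(6 - \left(C - u\right)\right)}{-5 + u}} = \frac{2 u}{C + \frac{2 \left(6 + u - C\right)}{-5 + u}}$)
$G{\left(21,8 \right)} - 470 \left(123 + 60\right) = 2 \cdot 21 \frac{1}{12 - 56 + 2 \cdot 21 + 8 \cdot 21} \left(-5 + 21\right) - 470 \left(123 + 60\right) = 2 \cdot 21 \frac{1}{12 - 56 + 42 + 168} \cdot 16 - 86010 = 2 \cdot 21 \cdot \frac{1}{166} \cdot 16 - 86010 = \frac{336}{83} - 86010 = - \frac{7138494}{83}$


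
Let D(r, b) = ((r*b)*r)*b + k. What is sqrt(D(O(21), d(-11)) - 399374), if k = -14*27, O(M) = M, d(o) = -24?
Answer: 2*I*sqrt(36434) ≈ 381.75*I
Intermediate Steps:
k = -378
D(r, b) = -378 + b**2*r**2 (D(r, b) = ((r*b)*r)*b - 378 = ((b*r)*r)*b - 378 = (b*r**2)*b - 378 = b**2*r**2 - 378 = -378 + b**2*r**2)
sqrt(D(O(21), d(-11)) - 399374) = sqrt((-378 + (-24)**2*21**2) - 399374) = sqrt((-378 + 576*441) - 399374) = sqrt((-378 + 254016) - 399374) = sqrt(253638 - 399374) = sqrt(-145736) = 2*I*sqrt(36434)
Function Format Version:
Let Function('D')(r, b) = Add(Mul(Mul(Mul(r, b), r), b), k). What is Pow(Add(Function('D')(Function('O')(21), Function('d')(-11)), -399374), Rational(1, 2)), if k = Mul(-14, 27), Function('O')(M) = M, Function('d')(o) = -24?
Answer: Mul(2, I, Pow(36434, Rational(1, 2))) ≈ Mul(381.75, I)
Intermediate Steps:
k = -378
Function('D')(r, b) = Add(-378, Mul(Pow(b, 2), Pow(r, 2))) (Function('D')(r, b) = Add(Mul(Mul(Mul(r, b), r), b), -378) = Add(Mul(Mul(Mul(b, r), r), b), -378) = Add(Mul(Mul(b, Pow(r, 2)), b), -378) = Add(Mul(Pow(b, 2), Pow(r, 2)), -378) = Add(-378, Mul(Pow(b, 2), Pow(r, 2))))
Pow(Add(Function('D')(Function('O')(21), Function('d')(-11)), -399374), Rational(1, 2)) = Pow(Add(Add(-378, Mul(Pow(-24, 2), Pow(21, 2))), -399374), Rational(1, 2)) = Pow(Add(Add(-378, Mul(576, 441)), -399374), Rational(1, 2)) = Pow(Add(Add(-378, 254016), -399374), Rational(1, 2)) = Pow(Add(253638, -399374), Rational(1, 2)) = Pow(-145736, Rational(1, 2)) = Mul(2, I, Pow(36434, Rational(1, 2)))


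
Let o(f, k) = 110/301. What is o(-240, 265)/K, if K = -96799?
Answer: -110/29136499 ≈ -3.7753e-6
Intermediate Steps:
o(f, k) = 110/301 (o(f, k) = 110*(1/301) = 110/301)
o(-240, 265)/K = (110/301)/(-96799) = (110/301)*(-1/96799) = -110/29136499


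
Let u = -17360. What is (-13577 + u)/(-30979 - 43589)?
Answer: 30937/74568 ≈ 0.41488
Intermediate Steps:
(-13577 + u)/(-30979 - 43589) = (-13577 - 17360)/(-30979 - 43589) = -30937/(-74568) = -30937*(-1/74568) = 30937/74568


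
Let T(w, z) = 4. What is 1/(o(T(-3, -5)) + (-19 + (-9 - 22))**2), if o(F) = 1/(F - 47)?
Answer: 43/107499 ≈ 0.00040000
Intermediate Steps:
o(F) = 1/(-47 + F)
1/(o(T(-3, -5)) + (-19 + (-9 - 22))**2) = 1/(1/(-47 + 4) + (-19 + (-9 - 22))**2) = 1/(1/(-43) + (-19 - 31)**2) = 1/(-1/43 + (-50)**2) = 1/(-1/43 + 2500) = 1/(107499/43) = 43/107499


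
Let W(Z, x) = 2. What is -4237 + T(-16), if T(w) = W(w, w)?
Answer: -4235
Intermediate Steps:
T(w) = 2
-4237 + T(-16) = -4237 + 2 = -4235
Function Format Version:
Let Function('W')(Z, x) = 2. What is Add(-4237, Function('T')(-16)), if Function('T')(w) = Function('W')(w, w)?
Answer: -4235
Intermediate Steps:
Function('T')(w) = 2
Add(-4237, Function('T')(-16)) = Add(-4237, 2) = -4235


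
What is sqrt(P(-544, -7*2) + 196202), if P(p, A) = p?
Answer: sqrt(195658) ≈ 442.33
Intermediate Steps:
sqrt(P(-544, -7*2) + 196202) = sqrt(-544 + 196202) = sqrt(195658)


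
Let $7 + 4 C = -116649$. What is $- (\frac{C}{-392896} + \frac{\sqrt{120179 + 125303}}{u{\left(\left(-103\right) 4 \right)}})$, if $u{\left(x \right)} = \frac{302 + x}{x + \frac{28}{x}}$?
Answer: $- \frac{7291}{98224} - \frac{42443 \sqrt{245482}}{11330} \approx -1856.1$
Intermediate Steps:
$C = -29164$ ($C = - \frac{7}{4} + \frac{1}{4} \left(-116649\right) = - \frac{7}{4} - \frac{116649}{4} = -29164$)
$u{\left(x \right)} = \frac{302 + x}{x + \frac{28}{x}}$
$- (\frac{C}{-392896} + \frac{\sqrt{120179 + 125303}}{u{\left(\left(-103\right) 4 \right)}}) = - (- \frac{29164}{-392896} + \frac{\sqrt{120179 + 125303}}{\left(-103\right) 4 \frac{1}{28 + \left(\left(-103\right) 4\right)^{2}} \left(302 - 412\right)}) = - (\left(-29164\right) \left(- \frac{1}{392896}\right) + \frac{\sqrt{245482}}{\left(-412\right) \frac{1}{28 + \left(-412\right)^{2}} \left(302 - 412\right)}) = - (\frac{7291}{98224} + \frac{\sqrt{245482}}{\left(-412\right) \frac{1}{28 + 169744} \left(-110\right)}) = - (\frac{7291}{98224} + \frac{\sqrt{245482}}{\left(-412\right) \frac{1}{169772} \left(-110\right)}) = - (\frac{7291}{98224} + \frac{\sqrt{245482}}{\frac{11330}{42443}}) = - (\frac{7291}{98224} + \sqrt{245482} \cdot \frac{42443}{11330}) = - (\frac{7291}{98224} + \frac{42443 \sqrt{245482}}{11330}) = - \frac{7291}{98224} - \frac{42443 \sqrt{245482}}{11330}$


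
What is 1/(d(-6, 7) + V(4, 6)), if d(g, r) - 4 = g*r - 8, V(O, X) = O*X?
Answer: -1/22 ≈ -0.045455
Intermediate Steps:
d(g, r) = -4 + g*r (d(g, r) = 4 + (g*r - 8) = 4 + (-8 + g*r) = -4 + g*r)
1/(d(-6, 7) + V(4, 6)) = 1/((-4 - 6*7) + 4*6) = 1/((-4 - 42) + 24) = 1/(-46 + 24) = 1/(-22) = -1/22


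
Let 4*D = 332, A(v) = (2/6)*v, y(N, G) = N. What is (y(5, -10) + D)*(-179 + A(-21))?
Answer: -16368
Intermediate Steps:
A(v) = v/3 (A(v) = (2*(⅙))*v = v/3)
D = 83 (D = (¼)*332 = 83)
(y(5, -10) + D)*(-179 + A(-21)) = (5 + 83)*(-179 + (⅓)*(-21)) = 88*(-179 - 7) = 88*(-186) = -16368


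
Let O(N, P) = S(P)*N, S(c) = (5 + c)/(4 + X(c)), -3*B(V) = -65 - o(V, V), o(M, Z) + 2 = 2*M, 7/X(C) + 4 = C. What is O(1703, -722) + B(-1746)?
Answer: -889794297/2897 ≈ -3.0714e+5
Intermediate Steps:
X(C) = 7/(-4 + C)
o(M, Z) = -2 + 2*M
B(V) = 21 + 2*V/3 (B(V) = -(-65 - (-2 + 2*V))/3 = -(-65 + (2 - 2*V))/3 = -(-63 - 2*V)/3 = 21 + 2*V/3)
S(c) = (5 + c)/(4 + 7/(-4 + c))
O(N, P) = N*(-4 + P)*(5 + P)/(-9 + 4*P) (O(N, P) = ((-4 + P)*(5 + P)/(-9 + 4*P))*N = N*(-4 + P)*(5 + P)/(-9 + 4*P))
O(1703, -722) + B(-1746) = 1703*(-4 - 722)*(5 - 722)/(-9 + 4*(-722)) + (21 + (⅔)*(-1746)) = 1703*(-726)*(-717)/(-9 - 2888) + (21 - 1164) = 1703*(-726)*(-717)/(-2897) - 1143 = 1703*(-1/2897)*(-726)*(-717) - 1143 = -886483026/2897 - 1143 = -889794297/2897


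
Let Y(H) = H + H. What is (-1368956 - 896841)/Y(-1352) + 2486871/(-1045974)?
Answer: 393873375349/471385616 ≈ 835.57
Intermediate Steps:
Y(H) = 2*H
(-1368956 - 896841)/Y(-1352) + 2486871/(-1045974) = (-1368956 - 896841)/((2*(-1352))) + 2486871/(-1045974) = -2265797/(-2704) + 2486871*(-1/1045974) = -2265797*(-1/2704) - 828957/348658 = 2265797/2704 - 828957/348658 = 393873375349/471385616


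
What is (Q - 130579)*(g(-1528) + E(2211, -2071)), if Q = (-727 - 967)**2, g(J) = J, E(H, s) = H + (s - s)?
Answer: 1870775931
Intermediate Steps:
E(H, s) = H (E(H, s) = H + 0 = H)
Q = 2869636 (Q = (-1694)**2 = 2869636)
(Q - 130579)*(g(-1528) + E(2211, -2071)) = (2869636 - 130579)*(-1528 + 2211) = 2739057*683 = 1870775931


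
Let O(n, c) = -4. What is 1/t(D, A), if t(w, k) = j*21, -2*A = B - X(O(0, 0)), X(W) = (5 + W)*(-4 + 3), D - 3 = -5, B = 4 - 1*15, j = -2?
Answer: -1/42 ≈ -0.023810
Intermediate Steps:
B = -11 (B = 4 - 15 = -11)
D = -2 (D = 3 - 5 = -2)
X(W) = -5 - W (X(W) = (5 + W)*(-1) = -5 - W)
A = 5 (A = -(-11 - (-5 - 1*(-4)))/2 = -(-11 - (-5 + 4))/2 = -(-11 - 1*(-1))/2 = -(-11 + 1)/2 = -½*(-10) = 5)
t(w, k) = -42 (t(w, k) = -2*21 = -42)
1/t(D, A) = 1/(-42) = -1/42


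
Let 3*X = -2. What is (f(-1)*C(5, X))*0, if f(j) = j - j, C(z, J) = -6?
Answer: 0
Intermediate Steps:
X = -⅔ (X = (⅓)*(-2) = -⅔ ≈ -0.66667)
f(j) = 0
(f(-1)*C(5, X))*0 = (0*(-6))*0 = 0*0 = 0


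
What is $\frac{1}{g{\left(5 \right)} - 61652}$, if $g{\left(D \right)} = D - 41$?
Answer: $- \frac{1}{61688} \approx -1.6211 \cdot 10^{-5}$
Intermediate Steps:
$g{\left(D \right)} = -41 + D$ ($g{\left(D \right)} = D - 41 = -41 + D$)
$\frac{1}{g{\left(5 \right)} - 61652} = \frac{1}{\left(-41 + 5\right) - 61652} = \frac{1}{-36 - 61652} = \frac{1}{-61688} = - \frac{1}{61688}$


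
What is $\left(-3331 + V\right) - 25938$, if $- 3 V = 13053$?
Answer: $-33620$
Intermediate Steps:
$V = -4351$ ($V = \left(- \frac{1}{3}\right) 13053 = -4351$)
$\left(-3331 + V\right) - 25938 = \left(-3331 - 4351\right) - 25938 = -7682 - 25938 = -33620$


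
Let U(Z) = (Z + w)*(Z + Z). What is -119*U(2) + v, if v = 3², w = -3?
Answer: 485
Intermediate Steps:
v = 9
U(Z) = 2*Z*(-3 + Z) (U(Z) = (Z - 3)*(Z + Z) = (-3 + Z)*(2*Z) = 2*Z*(-3 + Z))
-119*U(2) + v = -238*2*(-3 + 2) + 9 = -238*2*(-1) + 9 = -119*(-4) + 9 = 476 + 9 = 485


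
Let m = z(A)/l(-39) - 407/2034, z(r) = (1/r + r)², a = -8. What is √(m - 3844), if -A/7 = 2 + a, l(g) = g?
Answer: I*√133252837625037/185094 ≈ 62.366*I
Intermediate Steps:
A = 42 (A = -7*(2 - 8) = -7*(-6) = 42)
z(r) = (r + 1/r)² (z(r) = (1/r + r)² = (r + 1/r)²)
m = -353575979/7773948 (m = ((1 + 42²)²/42²)/(-39) - 407/2034 = ((1 + 1764)²/1764)*(-1/39) - 407*1/2034 = ((1/1764)*1765²)*(-1/39) - 407/2034 = ((1/1764)*3115225)*(-1/39) - 407/2034 = (3115225/1764)*(-1/39) - 407/2034 = -3115225/68796 - 407/2034 = -353575979/7773948 ≈ -45.482)
√(m - 3844) = √(-353575979/7773948 - 3844) = √(-30236632091/7773948) = I*√133252837625037/185094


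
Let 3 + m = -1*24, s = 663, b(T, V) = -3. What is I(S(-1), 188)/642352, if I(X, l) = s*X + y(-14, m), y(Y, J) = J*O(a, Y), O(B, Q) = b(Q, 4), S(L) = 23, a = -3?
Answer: 7665/321176 ≈ 0.023865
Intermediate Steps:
m = -27 (m = -3 - 1*24 = -3 - 24 = -27)
O(B, Q) = -3
y(Y, J) = -3*J (y(Y, J) = J*(-3) = -3*J)
I(X, l) = 81 + 663*X (I(X, l) = 663*X - 3*(-27) = 663*X + 81 = 81 + 663*X)
I(S(-1), 188)/642352 = (81 + 663*23)/642352 = (81 + 15249)*(1/642352) = 15330*(1/642352) = 7665/321176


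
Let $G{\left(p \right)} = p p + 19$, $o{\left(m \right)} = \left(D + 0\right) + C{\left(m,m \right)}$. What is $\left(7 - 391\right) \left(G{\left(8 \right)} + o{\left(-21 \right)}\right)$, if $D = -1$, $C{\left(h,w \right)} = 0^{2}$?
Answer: $-31488$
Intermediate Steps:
$C{\left(h,w \right)} = 0$
$o{\left(m \right)} = -1$ ($o{\left(m \right)} = \left(-1 + 0\right) + 0 = -1 + 0 = -1$)
$G{\left(p \right)} = 19 + p^{2}$ ($G{\left(p \right)} = p^{2} + 19 = 19 + p^{2}$)
$\left(7 - 391\right) \left(G{\left(8 \right)} + o{\left(-21 \right)}\right) = \left(7 - 391\right) \left(\left(19 + 8^{2}\right) - 1\right) = - 384 \left(\left(19 + 64\right) - 1\right) = - 384 \left(83 - 1\right) = \left(-384\right) 82 = -31488$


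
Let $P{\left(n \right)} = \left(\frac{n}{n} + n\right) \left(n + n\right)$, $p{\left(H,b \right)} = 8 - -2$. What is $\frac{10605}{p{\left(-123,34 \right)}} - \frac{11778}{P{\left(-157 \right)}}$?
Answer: $\frac{665843}{628} \approx 1060.3$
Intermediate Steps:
$p{\left(H,b \right)} = 10$ ($p{\left(H,b \right)} = 8 + 2 = 10$)
$P{\left(n \right)} = 2 n \left(1 + n\right)$ ($P{\left(n \right)} = \left(1 + n\right) 2 n = 2 n \left(1 + n\right)$)
$\frac{10605}{p{\left(-123,34 \right)}} - \frac{11778}{P{\left(-157 \right)}} = \frac{10605}{10} - \frac{11778}{2 \left(-157\right) \left(1 - 157\right)} = 10605 \cdot \frac{1}{10} - \frac{11778}{2 \left(-157\right) \left(-156\right)} = \frac{2121}{2} - \frac{11778}{48984} = \frac{2121}{2} - \frac{151}{628} = \frac{665843}{628}$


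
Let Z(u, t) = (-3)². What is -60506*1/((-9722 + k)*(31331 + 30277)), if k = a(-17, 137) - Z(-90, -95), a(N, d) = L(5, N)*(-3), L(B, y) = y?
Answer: 30253/298182720 ≈ 0.00010146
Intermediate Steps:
Z(u, t) = 9
a(N, d) = -3*N (a(N, d) = N*(-3) = -3*N)
k = 42 (k = -3*(-17) - 1*9 = 51 - 9 = 42)
-60506*1/((-9722 + k)*(31331 + 30277)) = -60506*1/((-9722 + 42)*(31331 + 30277)) = -60506/(61608*(-9680)) = -60506/(-596365440) = -60506*(-1/596365440) = 30253/298182720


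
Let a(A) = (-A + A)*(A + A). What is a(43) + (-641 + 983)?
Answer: 342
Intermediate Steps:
a(A) = 0 (a(A) = 0*(2*A) = 0)
a(43) + (-641 + 983) = 0 + (-641 + 983) = 0 + 342 = 342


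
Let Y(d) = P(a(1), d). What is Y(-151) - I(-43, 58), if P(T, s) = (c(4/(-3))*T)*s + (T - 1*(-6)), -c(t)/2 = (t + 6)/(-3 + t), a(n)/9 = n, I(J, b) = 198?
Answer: -40431/13 ≈ -3110.1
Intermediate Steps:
a(n) = 9*n
c(t) = -2*(6 + t)/(-3 + t) (c(t) = -2*(t + 6)/(-3 + t) = -2*(6 + t)/(-3 + t))
P(T, s) = 6 + T + 28*T*s/13 (P(T, s) = ((2*(-6 - 4/(-3))/(-3 + 4/(-3)))*T)*s + (T - 1*(-6)) = ((2*(-6 - 4*(-1)/3)/(-3 + 4*(-⅓)))*T)*s + (T + 6) = ((2*(-6 - 1*(-4/3))/(-3 - 4/3))*T)*s + (6 + T) = ((2*(-6 + 4/3)/(-13/3))*T)*s + (6 + T) = ((2*(-3/13)*(-14/3))*T)*s + (6 + T) = (28*T/13)*s + (6 + T) = 28*T*s/13 + (6 + T) = 6 + T + 28*T*s/13)
Y(d) = 15 + 252*d/13 (Y(d) = 6 + 9*1 + 28*(9*1)*d/13 = 6 + 9 + (28/13)*9*d = 6 + 9 + 252*d/13 = 15 + 252*d/13)
Y(-151) - I(-43, 58) = (15 + (252/13)*(-151)) - 1*198 = (15 - 38052/13) - 198 = -37857/13 - 198 = -40431/13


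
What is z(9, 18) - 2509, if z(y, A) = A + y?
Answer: -2482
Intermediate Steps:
z(9, 18) - 2509 = (18 + 9) - 2509 = 27 - 2509 = -2482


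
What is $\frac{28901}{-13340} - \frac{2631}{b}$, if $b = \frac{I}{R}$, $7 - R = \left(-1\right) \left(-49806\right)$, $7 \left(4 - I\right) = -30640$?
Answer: $\frac{1529233803169}{51138890} \approx 29904.0$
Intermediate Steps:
$I = \frac{30668}{7}$ ($I = 4 - - \frac{30640}{7} = 4 + \frac{30640}{7} = \frac{30668}{7} \approx 4381.1$)
$R = -49799$ ($R = 7 - \left(-1\right) \left(-49806\right) = 7 - 49806 = -49799$)
$b = - \frac{30668}{348593}$ ($b = \frac{30668}{7 \left(-49799\right)} = \frac{30668}{7} \left(- \frac{1}{49799}\right) = - \frac{30668}{348593} \approx -0.087977$)
$\frac{28901}{-13340} - \frac{2631}{b} = \frac{28901}{-13340} - \frac{2631}{- \frac{30668}{348593}} = 28901 \left(- \frac{1}{13340}\right) - - \frac{917148183}{30668} = - \frac{28901}{13340} + \frac{917148183}{30668} = \frac{1529233803169}{51138890}$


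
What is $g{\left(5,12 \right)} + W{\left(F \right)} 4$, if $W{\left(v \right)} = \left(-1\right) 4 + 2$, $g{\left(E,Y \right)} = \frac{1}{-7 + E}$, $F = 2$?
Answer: $- \frac{17}{2} \approx -8.5$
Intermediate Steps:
$W{\left(v \right)} = -2$ ($W{\left(v \right)} = -4 + 2 = -2$)
$g{\left(5,12 \right)} + W{\left(F \right)} 4 = \frac{1}{-7 + 5} - 8 = \frac{1}{-2} - 8 = - \frac{1}{2} - 8 = - \frac{17}{2}$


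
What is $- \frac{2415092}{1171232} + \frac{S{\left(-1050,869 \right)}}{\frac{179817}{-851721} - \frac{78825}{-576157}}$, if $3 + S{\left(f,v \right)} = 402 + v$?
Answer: $- \frac{15184889008599695115}{889792647443896} \approx -17066.0$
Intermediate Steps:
$S{\left(f,v \right)} = 399 + v$ ($S{\left(f,v \right)} = -3 + \left(402 + v\right) = 399 + v$)
$- \frac{2415092}{1171232} + \frac{S{\left(-1050,869 \right)}}{\frac{179817}{-851721} - \frac{78825}{-576157}} = - \frac{2415092}{1171232} + \frac{399 + 869}{\frac{179817}{-851721} - \frac{78825}{-576157}} = \left(-2415092\right) \frac{1}{1171232} + \frac{1268}{179817 \left(- \frac{1}{851721}\right) - - \frac{78825}{576157}} = - \frac{603773}{292808} + \frac{1268}{- \frac{59939}{283907} + \frac{78825}{576157}} = - \frac{603773}{292808} + \frac{1268}{- \frac{12155305148}{163575005399}} = - \frac{603773}{292808} + 1268 \left(- \frac{163575005399}{12155305148}\right) = - \frac{603773}{292808} - \frac{51853276711483}{3038826287} = - \frac{15184889008599695115}{889792647443896}$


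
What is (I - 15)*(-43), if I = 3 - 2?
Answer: 602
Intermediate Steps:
I = 1
(I - 15)*(-43) = (1 - 15)*(-43) = -14*(-43) = 602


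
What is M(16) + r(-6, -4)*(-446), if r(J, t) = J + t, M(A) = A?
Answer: 4476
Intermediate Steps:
M(16) + r(-6, -4)*(-446) = 16 + (-6 - 4)*(-446) = 16 - 10*(-446) = 16 + 4460 = 4476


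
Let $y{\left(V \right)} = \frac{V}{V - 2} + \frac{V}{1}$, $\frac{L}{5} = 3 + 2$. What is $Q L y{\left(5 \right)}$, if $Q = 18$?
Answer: $3000$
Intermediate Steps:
$L = 25$ ($L = 5 \left(3 + 2\right) = 5 \cdot 5 = 25$)
$y{\left(V \right)} = V + \frac{V}{-2 + V}$ ($y{\left(V \right)} = \frac{V}{-2 + V} + V 1 = \frac{V}{-2 + V} + V = V + \frac{V}{-2 + V}$)
$Q L y{\left(5 \right)} = 18 \cdot 25 \frac{5 \left(-1 + 5\right)}{-2 + 5} = 450 \cdot 5 \cdot \frac{1}{3} \cdot 4 = 450 \cdot \frac{20}{3} = 3000$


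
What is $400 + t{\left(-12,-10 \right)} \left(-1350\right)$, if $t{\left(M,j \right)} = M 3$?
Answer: $49000$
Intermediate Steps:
$t{\left(M,j \right)} = 3 M$
$400 + t{\left(-12,-10 \right)} \left(-1350\right) = 400 + 3 \left(-12\right) \left(-1350\right) = 400 - -48600 = 400 + 48600 = 49000$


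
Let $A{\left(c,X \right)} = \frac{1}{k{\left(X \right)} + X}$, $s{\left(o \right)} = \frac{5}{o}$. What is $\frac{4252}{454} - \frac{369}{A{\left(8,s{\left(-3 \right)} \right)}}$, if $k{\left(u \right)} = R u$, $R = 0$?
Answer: $\frac{141731}{227} \approx 624.37$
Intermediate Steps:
$k{\left(u \right)} = 0$ ($k{\left(u \right)} = 0 u = 0$)
$A{\left(c,X \right)} = \frac{1}{X}$ ($A{\left(c,X \right)} = \frac{1}{0 + X} = \frac{1}{X}$)
$\frac{4252}{454} - \frac{369}{A{\left(8,s{\left(-3 \right)} \right)}} = \frac{4252}{454} - \frac{369}{\frac{1}{5 \frac{1}{-3}}} = 4252 \cdot \frac{1}{454} - \frac{369}{\frac{1}{5 \left(- \frac{1}{3}\right)}} = \frac{2126}{227} - \frac{369}{\frac{1}{- \frac{5}{3}}} = \frac{2126}{227} - \frac{369}{- \frac{3}{5}} = \frac{2126}{227} - -615 = \frac{2126}{227} + 615 = \frac{141731}{227}$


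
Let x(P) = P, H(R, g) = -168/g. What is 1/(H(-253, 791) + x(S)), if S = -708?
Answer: -113/80028 ≈ -0.0014120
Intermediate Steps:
1/(H(-253, 791) + x(S)) = 1/(-168/791 - 708) = 1/(-168*1/791 - 708) = 1/(-24/113 - 708) = 1/(-80028/113) = -113/80028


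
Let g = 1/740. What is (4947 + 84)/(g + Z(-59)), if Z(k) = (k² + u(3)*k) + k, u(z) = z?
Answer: 3722940/2401301 ≈ 1.5504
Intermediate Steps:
g = 1/740 ≈ 0.0013514
Z(k) = k² + 4*k (Z(k) = (k² + 3*k) + k = k² + 4*k)
(4947 + 84)/(g + Z(-59)) = (4947 + 84)/(1/740 - 59*(4 - 59)) = 5031/(1/740 - 59*(-55)) = 5031/(1/740 + 3245) = 5031/(2401301/740) = 5031*(740/2401301) = 3722940/2401301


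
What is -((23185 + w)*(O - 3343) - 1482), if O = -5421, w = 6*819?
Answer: 246261118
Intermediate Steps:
w = 4914
-((23185 + w)*(O - 3343) - 1482) = -((23185 + 4914)*(-5421 - 3343) - 1482) = -(28099*(-8764) - 1482) = -(-246259636 - 1482) = -1*(-246261118) = 246261118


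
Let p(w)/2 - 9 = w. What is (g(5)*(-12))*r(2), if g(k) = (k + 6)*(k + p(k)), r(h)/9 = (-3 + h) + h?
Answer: -39204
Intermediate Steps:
r(h) = -27 + 18*h (r(h) = 9*((-3 + h) + h) = 9*(-3 + 2*h) = -27 + 18*h)
p(w) = 18 + 2*w
g(k) = (6 + k)*(18 + 3*k) (g(k) = (k + 6)*(k + (18 + 2*k)) = (6 + k)*(18 + 3*k))
(g(5)*(-12))*r(2) = ((108 + 3*5² + 36*5)*(-12))*(-27 + 18*2) = ((108 + 3*25 + 180)*(-12))*(-27 + 36) = ((108 + 75 + 180)*(-12))*9 = (363*(-12))*9 = -4356*9 = -39204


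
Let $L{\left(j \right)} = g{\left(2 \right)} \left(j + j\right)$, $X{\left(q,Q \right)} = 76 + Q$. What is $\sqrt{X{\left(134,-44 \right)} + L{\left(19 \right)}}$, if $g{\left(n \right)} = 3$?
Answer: $\sqrt{146} \approx 12.083$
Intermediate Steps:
$L{\left(j \right)} = 6 j$ ($L{\left(j \right)} = 3 \left(j + j\right) = 3 \cdot 2 j = 6 j$)
$\sqrt{X{\left(134,-44 \right)} + L{\left(19 \right)}} = \sqrt{\left(76 - 44\right) + 6 \cdot 19} = \sqrt{32 + 114} = \sqrt{146}$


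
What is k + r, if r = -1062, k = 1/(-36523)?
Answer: -38787427/36523 ≈ -1062.0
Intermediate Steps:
k = -1/36523 ≈ -2.7380e-5
k + r = -1/36523 - 1062 = -38787427/36523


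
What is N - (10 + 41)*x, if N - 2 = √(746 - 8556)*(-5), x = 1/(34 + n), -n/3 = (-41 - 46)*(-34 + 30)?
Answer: 2071/1010 - 5*I*√7810 ≈ 2.0505 - 441.87*I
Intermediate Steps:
n = -1044 (n = -3*(-41 - 46)*(-34 + 30) = -(-261)*(-4) = -3*348 = -1044)
x = -1/1010 (x = 1/(34 - 1044) = 1/(-1010) = -1/1010 ≈ -0.00099010)
N = 2 - 5*I*√7810 (N = 2 + √(746 - 8556)*(-5) = 2 + √(-7810)*(-5) = 2 + (I*√7810)*(-5) = 2 - 5*I*√7810 ≈ 2.0 - 441.87*I)
N - (10 + 41)*x = (2 - 5*I*√7810) - (10 + 41)*(-1)/1010 = (2 - 5*I*√7810) - 51*(-1)/1010 = (2 - 5*I*√7810) - 1*(-51/1010) = (2 - 5*I*√7810) + 51/1010 = 2071/1010 - 5*I*√7810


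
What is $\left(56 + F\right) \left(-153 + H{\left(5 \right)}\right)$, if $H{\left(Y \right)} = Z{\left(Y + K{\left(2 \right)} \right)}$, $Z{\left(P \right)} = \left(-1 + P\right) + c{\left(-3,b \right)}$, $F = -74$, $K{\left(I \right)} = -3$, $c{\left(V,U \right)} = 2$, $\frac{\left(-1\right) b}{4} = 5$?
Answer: $2700$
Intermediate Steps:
$b = -20$ ($b = \left(-4\right) 5 = -20$)
$Z{\left(P \right)} = 1 + P$ ($Z{\left(P \right)} = \left(-1 + P\right) + 2 = 1 + P$)
$H{\left(Y \right)} = -2 + Y$ ($H{\left(Y \right)} = 1 + \left(Y - 3\right) = 1 + \left(-3 + Y\right) = -2 + Y$)
$\left(56 + F\right) \left(-153 + H{\left(5 \right)}\right) = \left(56 - 74\right) \left(-153 + \left(-2 + 5\right)\right) = - 18 \left(-153 + 3\right) = \left(-18\right) \left(-150\right) = 2700$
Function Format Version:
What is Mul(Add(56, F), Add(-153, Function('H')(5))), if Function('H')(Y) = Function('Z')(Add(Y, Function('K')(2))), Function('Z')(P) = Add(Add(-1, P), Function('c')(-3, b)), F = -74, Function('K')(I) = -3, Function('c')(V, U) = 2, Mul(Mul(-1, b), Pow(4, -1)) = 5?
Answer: 2700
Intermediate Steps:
b = -20 (b = Mul(-4, 5) = -20)
Function('Z')(P) = Add(1, P) (Function('Z')(P) = Add(Add(-1, P), 2) = Add(1, P))
Function('H')(Y) = Add(-2, Y) (Function('H')(Y) = Add(1, Add(Y, -3)) = Add(1, Add(-3, Y)) = Add(-2, Y))
Mul(Add(56, F), Add(-153, Function('H')(5))) = Mul(Add(56, -74), Add(-153, Add(-2, 5))) = Mul(-18, Add(-153, 3)) = Mul(-18, -150) = 2700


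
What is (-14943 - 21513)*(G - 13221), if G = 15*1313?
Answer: -236016144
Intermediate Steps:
G = 19695
(-14943 - 21513)*(G - 13221) = (-14943 - 21513)*(19695 - 13221) = -36456*6474 = -236016144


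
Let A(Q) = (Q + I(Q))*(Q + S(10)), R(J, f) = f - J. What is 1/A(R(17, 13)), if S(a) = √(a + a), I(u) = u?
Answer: -⅛ - √5/16 ≈ -0.26475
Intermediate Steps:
S(a) = √2*√a (S(a) = √(2*a) = √2*√a)
A(Q) = 2*Q*(Q + 2*√5) (A(Q) = (Q + Q)*(Q + √2*√10) = (2*Q)*(Q + 2*√5) = 2*Q*(Q + 2*√5))
1/A(R(17, 13)) = 1/(2*(13 - 1*17)*((13 - 1*17) + 2*√5)) = 1/(2*(13 - 17)*((13 - 17) + 2*√5)) = 1/(2*(-4)*(-4 + 2*√5)) = 1/(32 - 16*√5)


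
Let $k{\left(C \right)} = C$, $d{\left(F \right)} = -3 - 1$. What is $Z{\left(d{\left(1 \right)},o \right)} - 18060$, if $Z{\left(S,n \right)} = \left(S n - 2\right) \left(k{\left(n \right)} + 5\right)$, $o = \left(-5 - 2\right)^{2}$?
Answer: $-28752$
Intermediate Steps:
$d{\left(F \right)} = -4$ ($d{\left(F \right)} = -3 - 1 = -4$)
$o = 49$ ($o = \left(-7\right)^{2} = 49$)
$Z{\left(S,n \right)} = \left(-2 + S n\right) \left(5 + n\right)$ ($Z{\left(S,n \right)} = \left(S n - 2\right) \left(n + 5\right) = \left(-2 + S n\right) \left(5 + n\right)$)
$Z{\left(d{\left(1 \right)},o \right)} - 18060 = \left(-10 - 98 - 4 \cdot 49^{2} + 5 \left(-4\right) 49\right) - 18060 = \left(-10 - 98 - 9604 - 980\right) - 18060 = -10692 - 18060 = -28752$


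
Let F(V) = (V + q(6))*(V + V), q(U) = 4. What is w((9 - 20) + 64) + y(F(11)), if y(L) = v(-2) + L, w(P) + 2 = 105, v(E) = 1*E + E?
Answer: 429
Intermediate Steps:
v(E) = 2*E (v(E) = E + E = 2*E)
w(P) = 103 (w(P) = -2 + 105 = 103)
F(V) = 2*V*(4 + V) (F(V) = (V + 4)*(V + V) = (4 + V)*(2*V) = 2*V*(4 + V))
y(L) = -4 + L (y(L) = 2*(-2) + L = -4 + L)
w((9 - 20) + 64) + y(F(11)) = 103 + (-4 + 2*11*(4 + 11)) = 103 + (-4 + 2*11*15) = 103 + (-4 + 330) = 103 + 326 = 429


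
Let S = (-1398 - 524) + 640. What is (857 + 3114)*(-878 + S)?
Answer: -8577360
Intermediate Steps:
S = -1282 (S = -1922 + 640 = -1282)
(857 + 3114)*(-878 + S) = (857 + 3114)*(-878 - 1282) = 3971*(-2160) = -8577360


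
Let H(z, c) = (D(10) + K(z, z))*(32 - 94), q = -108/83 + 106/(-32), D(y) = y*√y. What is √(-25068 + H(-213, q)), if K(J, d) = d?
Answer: √(-11862 - 620*√10) ≈ 117.57*I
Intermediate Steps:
D(y) = y^(3/2)
q = -6127/1328 (q = -108*1/83 + 106*(-1/32) = -108/83 - 53/16 = -6127/1328 ≈ -4.6137)
H(z, c) = -620*√10 - 62*z (H(z, c) = (10^(3/2) + z)*(32 - 94) = (10*√10 + z)*(-62) = (z + 10*√10)*(-62) = -620*√10 - 62*z)
√(-25068 + H(-213, q)) = √(-25068 + (-620*√10 - 62*(-213))) = √(-25068 + (-620*√10 + 13206)) = √(-25068 + (13206 - 620*√10)) = √(-11862 - 620*√10)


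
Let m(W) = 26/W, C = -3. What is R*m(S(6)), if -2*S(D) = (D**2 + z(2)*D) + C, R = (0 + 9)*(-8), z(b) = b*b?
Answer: 1248/19 ≈ 65.684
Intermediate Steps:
z(b) = b**2
R = -72 (R = 9*(-8) = -72)
S(D) = 3/2 - 2*D - D**2/2 (S(D) = -((D**2 + 2**2*D) - 3)/2 = -((D**2 + 4*D) - 3)/2 = -(-3 + D**2 + 4*D)/2 = 3/2 - 2*D - D**2/2)
R*m(S(6)) = -1872/(3/2 - 2*6 - 1/2*6**2) = -1872/(3/2 - 12 - 1/2*36) = -1872/(3/2 - 12 - 18) = -1872/(-57/2) = -1872*(-2)/57 = -72*(-52/57) = 1248/19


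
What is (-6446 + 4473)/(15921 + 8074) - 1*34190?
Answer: -820391023/23995 ≈ -34190.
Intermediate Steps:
(-6446 + 4473)/(15921 + 8074) - 1*34190 = -1973/23995 - 34190 = -820391023/23995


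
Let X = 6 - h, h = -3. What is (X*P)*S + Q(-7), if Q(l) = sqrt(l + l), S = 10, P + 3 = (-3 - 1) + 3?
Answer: -360 + I*sqrt(14) ≈ -360.0 + 3.7417*I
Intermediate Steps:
P = -4 (P = -3 + ((-3 - 1) + 3) = -3 + (-4 + 3) = -3 - 1 = -4)
X = 9 (X = 6 - 1*(-3) = 6 + 3 = 9)
Q(l) = sqrt(2)*sqrt(l) (Q(l) = sqrt(2*l) = sqrt(2)*sqrt(l))
(X*P)*S + Q(-7) = (9*(-4))*10 + sqrt(2)*sqrt(-7) = -36*10 + sqrt(2)*(I*sqrt(7)) = -360 + I*sqrt(14)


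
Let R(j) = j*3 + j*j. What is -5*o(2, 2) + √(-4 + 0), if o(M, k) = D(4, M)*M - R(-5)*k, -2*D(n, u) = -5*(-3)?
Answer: 175 + 2*I ≈ 175.0 + 2.0*I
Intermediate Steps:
D(n, u) = -15/2 (D(n, u) = -(-5)*(-3)/2 = -½*15 = -15/2)
R(j) = j² + 3*j (R(j) = 3*j + j² = j² + 3*j)
o(M, k) = -10*k - 15*M/2 (o(M, k) = -15*M/2 - (-5*(3 - 5))*k = -15*M/2 - (-5*(-2))*k = -15*M/2 - 10*k = -10*k - 15*M/2)
-5*o(2, 2) + √(-4 + 0) = -5*(-10*2 - 15/2*2) + √(-4 + 0) = -5*(-20 - 15) + √(-4) = -5*(-35) + 2*I = 175 + 2*I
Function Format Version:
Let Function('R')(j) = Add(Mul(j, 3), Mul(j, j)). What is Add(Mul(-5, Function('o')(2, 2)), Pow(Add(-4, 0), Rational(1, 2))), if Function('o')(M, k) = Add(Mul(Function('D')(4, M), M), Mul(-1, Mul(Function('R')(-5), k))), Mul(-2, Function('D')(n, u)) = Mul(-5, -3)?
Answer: Add(175, Mul(2, I)) ≈ Add(175.00, Mul(2.0000, I))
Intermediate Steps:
Function('D')(n, u) = Rational(-15, 2) (Function('D')(n, u) = Mul(Rational(-1, 2), Mul(-5, -3)) = Mul(Rational(-1, 2), 15) = Rational(-15, 2))
Function('R')(j) = Add(Pow(j, 2), Mul(3, j)) (Function('R')(j) = Add(Mul(3, j), Pow(j, 2)) = Add(Pow(j, 2), Mul(3, j)))
Function('o')(M, k) = Add(Mul(-10, k), Mul(Rational(-15, 2), M)) (Function('o')(M, k) = Add(Mul(Rational(-15, 2), M), Mul(-1, Mul(Mul(-5, Add(3, -5)), k))) = Add(Mul(Rational(-15, 2), M), Mul(-1, Mul(Mul(-5, -2), k))) = Add(Mul(Rational(-15, 2), M), Mul(-1, Mul(10, k))) = Add(Mul(Rational(-15, 2), M), Mul(-10, k)) = Add(Mul(-10, k), Mul(Rational(-15, 2), M)))
Add(Mul(-5, Function('o')(2, 2)), Pow(Add(-4, 0), Rational(1, 2))) = Add(Mul(-5, Add(Mul(-10, 2), Mul(Rational(-15, 2), 2))), Pow(Add(-4, 0), Rational(1, 2))) = Add(Mul(-5, Add(-20, -15)), Pow(-4, Rational(1, 2))) = Add(Mul(-5, -35), Mul(2, I)) = Add(175, Mul(2, I))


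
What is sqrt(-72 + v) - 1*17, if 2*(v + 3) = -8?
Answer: -17 + I*sqrt(79) ≈ -17.0 + 8.8882*I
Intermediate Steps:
v = -7 (v = -3 + (1/2)*(-8) = -3 - 4 = -7)
sqrt(-72 + v) - 1*17 = sqrt(-72 - 7) - 1*17 = sqrt(-79) - 17 = I*sqrt(79) - 17 = -17 + I*sqrt(79)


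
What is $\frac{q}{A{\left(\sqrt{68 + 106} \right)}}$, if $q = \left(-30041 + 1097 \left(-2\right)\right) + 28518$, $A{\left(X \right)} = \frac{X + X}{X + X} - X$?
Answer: $\frac{3717}{173} + \frac{3717 \sqrt{174}}{173} \approx 304.9$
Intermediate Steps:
$A{\left(X \right)} = 1 - X$ ($A{\left(X \right)} = \frac{2 X}{2 X} - X = 2 X \frac{1}{2 X} - X = 1 - X$)
$q = -3717$ ($q = \left(-30041 - 2194\right) + 28518 = -32235 + 28518 = -3717$)
$\frac{q}{A{\left(\sqrt{68 + 106} \right)}} = - \frac{3717}{1 - \sqrt{68 + 106}} = - \frac{3717}{1 - \sqrt{174}}$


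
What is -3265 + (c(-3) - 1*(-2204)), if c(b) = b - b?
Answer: -1061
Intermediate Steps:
c(b) = 0
-3265 + (c(-3) - 1*(-2204)) = -3265 + (0 - 1*(-2204)) = -3265 + (0 + 2204) = -3265 + 2204 = -1061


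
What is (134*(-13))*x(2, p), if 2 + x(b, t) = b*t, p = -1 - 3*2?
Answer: 27872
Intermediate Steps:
p = -7 (p = -1 - 6 = -7)
x(b, t) = -2 + b*t
(134*(-13))*x(2, p) = (134*(-13))*(-2 + 2*(-7)) = -1742*(-2 - 14) = -1742*(-16) = 27872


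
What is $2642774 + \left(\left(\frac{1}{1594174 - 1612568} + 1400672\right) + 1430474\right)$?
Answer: $\frac{100687284479}{18394} \approx 5.4739 \cdot 10^{6}$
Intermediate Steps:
$2642774 + \left(\left(\frac{1}{1594174 - 1612568} + 1400672\right) + 1430474\right) = 2642774 + \left(\left(\frac{1}{-18394} + 1400672\right) + 1430474\right) = 2642774 + \left(\left(- \frac{1}{18394} + 1400672\right) + 1430474\right) = 2642774 + \left(\frac{25763960767}{18394} + 1430474\right) = 2642774 + \frac{52076099523}{18394} = \frac{100687284479}{18394}$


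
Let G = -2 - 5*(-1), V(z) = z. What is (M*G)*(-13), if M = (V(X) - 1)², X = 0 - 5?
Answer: -1404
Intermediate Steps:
X = -5
G = 3 (G = -2 + 5 = 3)
M = 36 (M = (-5 - 1)² = (-6)² = 36)
(M*G)*(-13) = (36*3)*(-13) = 108*(-13) = -1404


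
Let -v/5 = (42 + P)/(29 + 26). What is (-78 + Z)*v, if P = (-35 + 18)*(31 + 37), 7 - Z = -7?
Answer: -71296/11 ≈ -6481.5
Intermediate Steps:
Z = 14 (Z = 7 - 1*(-7) = 7 + 7 = 14)
P = -1156 (P = -17*68 = -1156)
v = 1114/11 (v = -5*(42 - 1156)/(29 + 26) = -(-5570)/55 = -5*(-1114/55) = 1114/11 ≈ 101.27)
(-78 + Z)*v = (-78 + 14)*(1114/11) = -64*1114/11 = -71296/11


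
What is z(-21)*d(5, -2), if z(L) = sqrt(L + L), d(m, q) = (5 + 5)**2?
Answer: 100*I*sqrt(42) ≈ 648.07*I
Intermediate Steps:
d(m, q) = 100 (d(m, q) = 10**2 = 100)
z(L) = sqrt(2)*sqrt(L) (z(L) = sqrt(2*L) = sqrt(2)*sqrt(L))
z(-21)*d(5, -2) = (sqrt(2)*sqrt(-21))*100 = (sqrt(2)*(I*sqrt(21)))*100 = (I*sqrt(42))*100 = 100*I*sqrt(42)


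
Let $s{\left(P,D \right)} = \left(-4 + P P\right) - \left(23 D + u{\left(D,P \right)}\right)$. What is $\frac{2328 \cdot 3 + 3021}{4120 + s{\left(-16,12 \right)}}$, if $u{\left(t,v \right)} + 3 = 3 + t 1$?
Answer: $\frac{10005}{4084} \approx 2.4498$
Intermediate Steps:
$u{\left(t,v \right)} = t$ ($u{\left(t,v \right)} = -3 + \left(3 + t 1\right) = -3 + \left(3 + t\right) = t$)
$s{\left(P,D \right)} = -4 + P^{2} - 24 D$ ($s{\left(P,D \right)} = \left(-4 + P P\right) - \left(23 D + D\right) = \left(-4 + P^{2}\right) - 24 D = -4 + P^{2} - 24 D$)
$\frac{2328 \cdot 3 + 3021}{4120 + s{\left(-16,12 \right)}} = \frac{2328 \cdot 3 + 3021}{4120 - \left(292 - 256\right)} = \frac{6984 + 3021}{4120 - 36} = \frac{10005}{4120 - 36} = \frac{10005}{4084}$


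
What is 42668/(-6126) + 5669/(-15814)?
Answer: -354740023/48438282 ≈ -7.3235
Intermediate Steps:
42668/(-6126) + 5669/(-15814) = 42668*(-1/6126) + 5669*(-1/15814) = -21334/3063 - 5669/15814 = -354740023/48438282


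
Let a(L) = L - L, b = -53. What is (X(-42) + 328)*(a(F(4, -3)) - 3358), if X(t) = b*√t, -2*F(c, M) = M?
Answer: -1101424 + 177974*I*√42 ≈ -1.1014e+6 + 1.1534e+6*I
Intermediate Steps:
F(c, M) = -M/2
X(t) = -53*√t
a(L) = 0
(X(-42) + 328)*(a(F(4, -3)) - 3358) = (-53*I*√42 + 328)*(0 - 3358) = (-53*I*√42 + 328)*(-3358) = (328 - 53*I*√42)*(-3358) = -1101424 + 177974*I*√42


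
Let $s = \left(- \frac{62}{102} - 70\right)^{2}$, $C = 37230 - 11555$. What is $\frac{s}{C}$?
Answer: $\frac{997477}{5136975} \approx 0.19418$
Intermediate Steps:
$C = 25675$ ($C = 37230 - 11555 = 25675$)
$s = \frac{12967201}{2601}$ ($s = \left(\left(-62\right) \frac{1}{102} - 70\right)^{2} = \left(- \frac{31}{51} - 70\right)^{2} = \left(- \frac{3601}{51}\right)^{2} = \frac{12967201}{2601} \approx 4985.5$)
$\frac{s}{C} = \frac{12967201}{2601 \cdot 25675} = \frac{12967201}{2601} \cdot \frac{1}{25675} = \frac{997477}{5136975}$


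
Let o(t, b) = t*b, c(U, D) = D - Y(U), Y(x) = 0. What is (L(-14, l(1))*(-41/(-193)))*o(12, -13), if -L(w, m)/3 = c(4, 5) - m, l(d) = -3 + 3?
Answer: 95940/193 ≈ 497.10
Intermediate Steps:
c(U, D) = D (c(U, D) = D - 1*0 = D + 0 = D)
l(d) = 0
o(t, b) = b*t
L(w, m) = -15 + 3*m (L(w, m) = -3*(5 - m) = -15 + 3*m)
(L(-14, l(1))*(-41/(-193)))*o(12, -13) = ((-15 + 3*0)*(-41/(-193)))*(-13*12) = ((-15 + 0)*(-41*(-1/193)))*(-156) = -15*41/193*(-156) = -615/193*(-156) = 95940/193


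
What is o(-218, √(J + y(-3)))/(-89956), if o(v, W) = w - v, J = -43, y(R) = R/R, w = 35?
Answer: -253/89956 ≈ -0.0028125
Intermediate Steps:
y(R) = 1
o(v, W) = 35 - v
o(-218, √(J + y(-3)))/(-89956) = (35 - 1*(-218))/(-89956) = (35 + 218)*(-1/89956) = 253*(-1/89956) = -253/89956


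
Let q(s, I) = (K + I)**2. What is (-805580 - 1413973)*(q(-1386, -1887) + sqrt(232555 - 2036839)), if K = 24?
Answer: -7703555746257 - 13317318*I*sqrt(50119) ≈ -7.7036e+12 - 2.9814e+9*I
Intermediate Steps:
q(s, I) = (24 + I)**2
(-805580 - 1413973)*(q(-1386, -1887) + sqrt(232555 - 2036839)) = (-805580 - 1413973)*((24 - 1887)**2 + sqrt(232555 - 2036839)) = -2219553*((-1863)**2 + sqrt(-1804284)) = -2219553*(3470769 + 6*I*sqrt(50119)) = -7703555746257 - 13317318*I*sqrt(50119)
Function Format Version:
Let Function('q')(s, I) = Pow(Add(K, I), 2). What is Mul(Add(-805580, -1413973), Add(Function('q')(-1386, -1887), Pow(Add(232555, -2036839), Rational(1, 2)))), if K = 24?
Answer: Add(-7703555746257, Mul(-13317318, I, Pow(50119, Rational(1, 2)))) ≈ Add(-7.7036e+12, Mul(-2.9814e+9, I))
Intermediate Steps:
Function('q')(s, I) = Pow(Add(24, I), 2)
Mul(Add(-805580, -1413973), Add(Function('q')(-1386, -1887), Pow(Add(232555, -2036839), Rational(1, 2)))) = Mul(Add(-805580, -1413973), Add(Pow(Add(24, -1887), 2), Pow(Add(232555, -2036839), Rational(1, 2)))) = Mul(-2219553, Add(Pow(-1863, 2), Pow(-1804284, Rational(1, 2)))) = Mul(-2219553, Add(3470769, Mul(6, I, Pow(50119, Rational(1, 2))))) = Add(-7703555746257, Mul(-13317318, I, Pow(50119, Rational(1, 2))))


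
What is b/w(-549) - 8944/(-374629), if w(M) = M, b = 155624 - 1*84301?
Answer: -26714753911/205671321 ≈ -129.89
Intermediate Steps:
b = 71323 (b = 155624 - 84301 = 71323)
b/w(-549) - 8944/(-374629) = 71323/(-549) - 8944/(-374629) = 71323*(-1/549) - 8944*(-1/374629) = -71323/549 + 8944/374629 = -26714753911/205671321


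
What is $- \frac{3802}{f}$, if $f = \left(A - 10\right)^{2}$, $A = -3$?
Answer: $- \frac{3802}{169} \approx -22.497$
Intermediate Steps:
$f = 169$ ($f = \left(-3 - 10\right)^{2} = \left(-13\right)^{2} = 169$)
$- \frac{3802}{f} = - \frac{3802}{169}$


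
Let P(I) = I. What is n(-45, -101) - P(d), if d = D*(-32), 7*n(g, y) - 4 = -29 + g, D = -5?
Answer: -170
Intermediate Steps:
n(g, y) = -25/7 + g/7 (n(g, y) = 4/7 + (-29 + g)/7 = 4/7 + (-29/7 + g/7) = -25/7 + g/7)
d = 160 (d = -5*(-32) = 160)
n(-45, -101) - P(d) = (-25/7 + (⅐)*(-45)) - 1*160 = (-25/7 - 45/7) - 160 = -10 - 160 = -170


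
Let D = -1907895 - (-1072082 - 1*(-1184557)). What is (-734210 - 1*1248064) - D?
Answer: 38096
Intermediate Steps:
D = -2020370 (D = -1907895 - (-1072082 + 1184557) = -1907895 - 1*112475 = -1907895 - 112475 = -2020370)
(-734210 - 1*1248064) - D = (-734210 - 1*1248064) - 1*(-2020370) = (-734210 - 1248064) + 2020370 = -1982274 + 2020370 = 38096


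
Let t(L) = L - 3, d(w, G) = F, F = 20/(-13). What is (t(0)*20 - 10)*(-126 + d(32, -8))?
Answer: 116060/13 ≈ 8927.7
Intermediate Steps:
F = -20/13 (F = 20*(-1/13) = -20/13 ≈ -1.5385)
d(w, G) = -20/13
t(L) = -3 + L
(t(0)*20 - 10)*(-126 + d(32, -8)) = ((-3 + 0)*20 - 10)*(-126 - 20/13) = (-3*20 - 10)*(-1658/13) = (-60 - 10)*(-1658/13) = -70*(-1658/13) = 116060/13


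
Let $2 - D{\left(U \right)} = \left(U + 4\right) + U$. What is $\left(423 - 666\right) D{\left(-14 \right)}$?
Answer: $-6318$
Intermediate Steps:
$D{\left(U \right)} = -2 - 2 U$ ($D{\left(U \right)} = 2 - \left(\left(U + 4\right) + U\right) = 2 - \left(\left(4 + U\right) + U\right) = 2 - \left(4 + 2 U\right) = -2 - 2 U$)
$\left(423 - 666\right) D{\left(-14 \right)} = \left(423 - 666\right) \left(-2 - -28\right) = \left(423 - 666\right) \left(-2 + 28\right) = \left(-243\right) 26 = -6318$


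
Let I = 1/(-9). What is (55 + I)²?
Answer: 244036/81 ≈ 3012.8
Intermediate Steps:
I = -⅑ ≈ -0.11111
(55 + I)² = (55 - ⅑)² = (494/9)² = 244036/81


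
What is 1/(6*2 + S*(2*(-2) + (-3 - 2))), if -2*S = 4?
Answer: 1/30 ≈ 0.033333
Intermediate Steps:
S = -2 (S = -½*4 = -2)
1/(6*2 + S*(2*(-2) + (-3 - 2))) = 1/(6*2 - 2*(2*(-2) + (-3 - 2))) = 1/(12 - 2*(-4 - 5)) = 1/(12 - 2*(-9)) = 1/(12 + 18) = 1/30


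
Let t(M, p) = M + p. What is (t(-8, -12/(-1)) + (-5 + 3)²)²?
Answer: 64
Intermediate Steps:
(t(-8, -12/(-1)) + (-5 + 3)²)² = ((-8 - 12/(-1)) + (-5 + 3)²)² = ((-8 - 12*(-1)) + (-2)²)² = ((-8 + 12) + 4)² = (4 + 4)² = 8² = 64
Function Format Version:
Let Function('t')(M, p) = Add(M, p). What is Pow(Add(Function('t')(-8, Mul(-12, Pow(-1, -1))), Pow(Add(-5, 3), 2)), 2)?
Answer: 64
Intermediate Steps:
Pow(Add(Function('t')(-8, Mul(-12, Pow(-1, -1))), Pow(Add(-5, 3), 2)), 2) = Pow(Add(Add(-8, Mul(-12, Pow(-1, -1))), Pow(Add(-5, 3), 2)), 2) = Pow(Add(Add(-8, Mul(-12, -1)), Pow(-2, 2)), 2) = Pow(Add(Add(-8, 12), 4), 2) = Pow(Add(4, 4), 2) = Pow(8, 2) = 64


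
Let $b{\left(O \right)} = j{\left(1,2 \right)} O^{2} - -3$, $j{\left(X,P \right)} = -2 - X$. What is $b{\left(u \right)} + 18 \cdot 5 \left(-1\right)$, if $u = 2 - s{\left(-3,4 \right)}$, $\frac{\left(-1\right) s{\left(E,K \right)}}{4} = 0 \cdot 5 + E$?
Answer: $-387$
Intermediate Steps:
$s{\left(E,K \right)} = - 4 E$ ($s{\left(E,K \right)} = - 4 \left(0 \cdot 5 + E\right) = - 4 \left(0 + E\right) = - 4 E$)
$u = -10$ ($u = 2 - \left(-4\right) \left(-3\right) = 2 - 12 = -10$)
$b{\left(O \right)} = 3 - 3 O^{2}$ ($b{\left(O \right)} = \left(-2 - 1\right) O^{2} - -3 = \left(-2 - 1\right) O^{2} + 3 = - 3 O^{2} + 3 = 3 - 3 O^{2}$)
$b{\left(u \right)} + 18 \cdot 5 \left(-1\right) = \left(3 - 3 \left(-10\right)^{2}\right) + 18 \cdot 5 \left(-1\right) = \left(3 - 300\right) + 18 \left(-5\right) = \left(3 - 300\right) - 90 = -297 - 90 = -387$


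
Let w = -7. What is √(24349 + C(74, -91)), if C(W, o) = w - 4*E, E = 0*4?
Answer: √24342 ≈ 156.02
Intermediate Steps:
E = 0
C(W, o) = -7 (C(W, o) = -7 - 4*0 = -7 + 0 = -7)
√(24349 + C(74, -91)) = √(24349 - 7) = √24342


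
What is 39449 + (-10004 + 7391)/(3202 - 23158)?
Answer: 262415619/6652 ≈ 39449.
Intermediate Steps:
39449 + (-10004 + 7391)/(3202 - 23158) = 39449 - 2613/(-19956) = 39449 - 2613*(-1/19956) = 39449 + 871/6652 = 262415619/6652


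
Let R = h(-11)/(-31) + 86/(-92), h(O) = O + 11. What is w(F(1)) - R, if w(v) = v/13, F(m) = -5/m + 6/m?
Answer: 605/598 ≈ 1.0117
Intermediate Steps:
F(m) = 1/m
h(O) = 11 + O
w(v) = v/13 (w(v) = v*(1/13) = v/13)
R = -43/46 (R = (11 - 11)/(-31) + 86/(-92) = 0*(-1/31) + 86*(-1/92) = 0 - 43/46 = -43/46 ≈ -0.93478)
w(F(1)) - R = (1/13)/1 - 1*(-43/46) = (1/13)*1 + 43/46 = 1/13 + 43/46 = 605/598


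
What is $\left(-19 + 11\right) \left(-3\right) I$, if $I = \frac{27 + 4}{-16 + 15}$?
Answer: $-744$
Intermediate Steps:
$I = -31$ ($I = \frac{31}{-1} = 31 \left(-1\right) = -31$)
$\left(-19 + 11\right) \left(-3\right) I = \left(-19 + 11\right) \left(-3\right) \left(-31\right) = \left(-8\right) \left(-3\right) \left(-31\right) = 24 \left(-31\right) = -744$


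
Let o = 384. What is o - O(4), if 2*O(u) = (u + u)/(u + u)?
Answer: 767/2 ≈ 383.50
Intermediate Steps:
O(u) = ½ (O(u) = ((u + u)/(u + u))/2 = ((2*u)/((2*u)))/2 = ((2*u)*(1/(2*u)))/2 = (½)*1 = ½)
o - O(4) = 384 - 1*½ = 384 - ½ = 767/2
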